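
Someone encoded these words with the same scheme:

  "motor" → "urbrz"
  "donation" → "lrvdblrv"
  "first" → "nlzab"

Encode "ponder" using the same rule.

The shift depends on letter class: consonant m→u is +8, but vowel o→r is +3. The rule splits by letter class: vowels +3, consonants +8.
On ponder: p(cons)+8=x, o(vowel)+3=r, n(cons)+8=v, d(cons)+8=l, e(vowel)+3=h, r(cons)+8=z.

xrvlhz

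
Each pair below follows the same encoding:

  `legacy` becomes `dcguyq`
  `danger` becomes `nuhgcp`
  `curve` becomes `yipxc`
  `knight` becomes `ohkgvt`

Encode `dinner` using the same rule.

l(11)→d(3) and e(4)→c(2) fit y≡15x+20 (mod 26); the inverse of 15 mod 26 is 7. This is an affine cipher: with a=0,…,z=25, each position x becomes (15x+20) mod 26.
For dinner: d(3)→15·3+20≡13=n; i(8)→15·8+20≡10=k; n(13)→15·13+20≡7=h; n(13)→15·13+20≡7=h; e(4)→15·4+20≡2=c; r(17)→15·17+20≡15=p (all mod 26).

nkhhcp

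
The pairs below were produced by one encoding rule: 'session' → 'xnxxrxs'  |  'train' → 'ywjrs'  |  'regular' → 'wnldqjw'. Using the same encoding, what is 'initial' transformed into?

The shift depends on letter class: consonant s→x is +5, but vowel e→n is +9. Vowels shift forward by 9 and consonants shift forward by 5.
On initial: i(vowel)+9=r, n(cons)+5=s, i(vowel)+9=r, t(cons)+5=y, i(vowel)+9=r, a(vowel)+9=j, l(cons)+5=q.

rsryrjq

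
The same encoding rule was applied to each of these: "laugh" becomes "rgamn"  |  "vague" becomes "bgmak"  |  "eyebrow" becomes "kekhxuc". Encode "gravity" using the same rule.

mxgboze

Compare letters: l→r is +6, a→g is +6, u→a is +6 — a constant shift. Every letter moves 6 places later in the alphabet, wrapping around z→a.
Applying it to gravity: g+6=m, r+6=x, a+6=g, v+6=b, i+6=o, t+6=z, y+6=e.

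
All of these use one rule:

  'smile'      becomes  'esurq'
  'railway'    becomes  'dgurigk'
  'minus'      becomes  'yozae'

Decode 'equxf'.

skirt

Shifts by position in smile: pos 0: s→e (+12), pos 1: m→s (+6), pos 2: i→u (+12), pos 3: l→r (+6) — repeating every 2. The shifts repeat in a cycle of length 2: positions 0,1,… shift by +12, +6, then the pattern repeats.
Decoding equxf: e−12=s, q−6=k, u−12=i, x−6=r, f−12=t.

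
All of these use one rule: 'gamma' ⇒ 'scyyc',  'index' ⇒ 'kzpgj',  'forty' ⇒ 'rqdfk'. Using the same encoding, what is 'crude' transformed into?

odwpg

The shift depends on letter class: consonant g→s is +12, but vowel a→c is +2. The rule splits by letter class: vowels +2, consonants +12.
For crude: c(cons)+12=o, r(cons)+12=d, u(vowel)+2=w, d(cons)+12=p, e(vowel)+2=g.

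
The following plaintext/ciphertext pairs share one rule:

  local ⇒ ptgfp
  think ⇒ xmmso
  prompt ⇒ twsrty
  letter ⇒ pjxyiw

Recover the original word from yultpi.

uphold

Shifts by position in local: pos 0: l→p (+4), pos 1: o→t (+5), pos 2: c→g (+4), pos 3: a→f (+5) — repeating every 2. It's a Vigenère-style cipher with numeric key [4,5]: position i shifts by key[i mod 2].
Decoding yultpi: y−4=u, u−5=p, l−4=h, t−5=o, p−4=l, i−5=d.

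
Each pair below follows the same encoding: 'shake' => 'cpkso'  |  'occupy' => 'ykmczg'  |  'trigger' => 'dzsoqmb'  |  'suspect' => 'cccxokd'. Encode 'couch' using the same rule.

mwekr

Shifts by position in shake: pos 0: s→c (+10), pos 1: h→p (+8), pos 2: a→k (+10), pos 3: k→s (+8) — repeating every 2. It's a Vigenère-style cipher with numeric key [10,8]: position i shifts by key[i mod 2].
For couch: c+10=m, o+8=w, u+10=e, c+8=k, h+10=r.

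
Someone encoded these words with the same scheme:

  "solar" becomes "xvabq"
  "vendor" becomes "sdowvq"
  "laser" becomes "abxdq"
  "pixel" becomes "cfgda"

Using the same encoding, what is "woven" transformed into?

zvsdo

s(18)→x(23) and o(14)→v(21) fit y≡7x+1 (mod 26); the inverse of 7 mod 26 is 15. Each letter's alphabet position (a=0..z=25) is mapped through 7·x+1 mod 26 — an affine cipher.
For woven: w(22)→7·22+1≡25=z; o(14)→7·14+1≡21=v; v(21)→7·21+1≡18=s; e(4)→7·4+1≡3=d; n(13)→7·13+1≡14=o (all mod 26).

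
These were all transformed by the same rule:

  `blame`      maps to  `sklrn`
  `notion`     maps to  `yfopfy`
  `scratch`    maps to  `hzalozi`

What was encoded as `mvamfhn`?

purpose

b(1)→s(18) and l(11)→k(10) fit y≡7x+11 (mod 26); the inverse of 7 mod 26 is 15. This is an affine cipher: with a=0,…,z=25, each position x becomes (7x+11) mod 26.
Reversing it on mvamfhn: m(12)→15·(12−11)≡15=p; v(21)→15·(21−11)≡20=u; a(0)→15·(0−11)≡17=r; m(12)→15·(12−11)≡15=p; f(5)→15·(5−11)≡14=o; h(7)→15·(7−11)≡18=s; n(13)→15·(13−11)≡4=e (all mod 26).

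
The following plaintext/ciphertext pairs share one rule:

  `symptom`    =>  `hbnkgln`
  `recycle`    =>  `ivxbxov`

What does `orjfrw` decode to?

liquid

Each pair mirrors across the alphabet (s↔h, y↔b, m↔n): positions sum to 25. This is the alphabet-reversal cipher (Atbash): a becomes z, b becomes y, etc.
Reversing it on orjfrw: o↔l, r↔i, j↔q, f↔u, r↔i, w↔d.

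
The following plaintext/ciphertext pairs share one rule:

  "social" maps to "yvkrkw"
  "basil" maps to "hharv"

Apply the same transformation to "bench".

hlvlr

In social: s→y is +6, o→v is +7, c→k is +8, i→r is +9 — the shift increases by 1 each position. Each letter shifts forward by (position + 6), i.e. 6, 7, 8, … — the shift grows by one for each successive letter.
For bench: b+6=h, e+7=l, n+8=v, c+9=l, h+10=r.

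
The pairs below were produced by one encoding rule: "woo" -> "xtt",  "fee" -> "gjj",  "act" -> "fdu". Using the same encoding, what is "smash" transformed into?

The shift depends on letter class: consonant w→x is +1, but vowel o→t is +5. The rule splits by letter class: vowels +5, consonants +1.
Applying it to smash: s(cons)+1=t, m(cons)+1=n, a(vowel)+5=f, s(cons)+1=t, h(cons)+1=i.

tnfti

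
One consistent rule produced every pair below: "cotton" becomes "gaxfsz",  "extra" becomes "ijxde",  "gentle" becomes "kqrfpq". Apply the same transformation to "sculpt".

A repeating key of period 2 is used — shifts +4, +12 over and over.
Applying it to sculpt: s+4=w, c+12=o, u+4=y, l+12=x, p+4=t, t+12=f.

woyxtf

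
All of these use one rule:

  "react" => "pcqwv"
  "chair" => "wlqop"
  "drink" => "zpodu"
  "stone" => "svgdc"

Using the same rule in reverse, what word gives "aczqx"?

medal

This is an affine cipher: with a=0,…,z=25, each position x becomes (3x+16) mod 26.
Reversing it on aczqx: a(0)→9·(0−16)≡12=m; c(2)→9·(2−16)≡4=e; z(25)→9·(25−16)≡3=d; q(16)→9·(16−16)≡0=a; x(23)→9·(23−16)≡11=l (all mod 26).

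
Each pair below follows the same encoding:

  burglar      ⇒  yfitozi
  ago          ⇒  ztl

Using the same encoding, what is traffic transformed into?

gizuurx

Each letter is replaced by its mirror in the alphabet: a↔z, b↔y, c↔x, and so on (the Atbash cipher).
For traffic: t↔g, r↔i, a↔z, f↔u, f↔u, i↔r, c↔x.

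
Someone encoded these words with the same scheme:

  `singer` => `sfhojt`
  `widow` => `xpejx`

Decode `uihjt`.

Two steps: reverse the string, then apply a Caesar shift of +1.
Reversing it on uihjt: shift back: u−1=t, i−1=h, h−1=g, j−1=i, t−1=s → thgis; then reverse → sight.

sight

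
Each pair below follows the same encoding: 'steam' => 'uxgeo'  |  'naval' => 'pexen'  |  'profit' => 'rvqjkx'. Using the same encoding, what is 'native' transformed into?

pevmxi

Shifts by position in steam: pos 0: s→u (+2), pos 1: t→x (+4), pos 2: e→g (+2), pos 3: a→e (+4) — repeating every 2. It's a Vigenère-style cipher with numeric key [2,4]: position i shifts by key[i mod 2].
Applying it to native: n+2=p, a+4=e, t+2=v, i+4=m, v+2=x, e+4=i.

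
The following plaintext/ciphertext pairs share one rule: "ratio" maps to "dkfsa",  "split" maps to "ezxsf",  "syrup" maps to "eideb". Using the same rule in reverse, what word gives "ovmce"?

A repeating key of period 2 is used — shifts +12, +10 over and over.
Reversing it on ovmce: o−12=c, v−10=l, m−12=a, c−10=s, e−12=s.

class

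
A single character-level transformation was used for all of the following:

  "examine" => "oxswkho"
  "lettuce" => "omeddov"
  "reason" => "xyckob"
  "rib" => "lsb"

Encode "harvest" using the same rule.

dcofbkr

The output letters match the input read backwards, each shifted +10: examine reversed is enimaxe. Two steps: reverse the string, then apply a Caesar shift of +10.
Applying it to harvest: reverse → tsevrah; then shift: t+10=d, s+10=c, e+10=o, v+10=f, r+10=b, a+10=k, h+10=r.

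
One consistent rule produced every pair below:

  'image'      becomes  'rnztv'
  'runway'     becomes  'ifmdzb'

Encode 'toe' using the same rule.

glv

Each pair mirrors across the alphabet (i↔r, m↔n, a↔z): positions sum to 25. This is the alphabet-reversal cipher (Atbash): a becomes z, b becomes y, etc.
Applying it to toe: t↔g, o↔l, e↔v.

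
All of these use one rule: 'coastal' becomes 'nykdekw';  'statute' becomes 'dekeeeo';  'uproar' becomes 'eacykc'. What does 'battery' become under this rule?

mkeeocj

The shift depends on letter class: consonant c→n is +11, but vowel o→y is +10. The rule splits by letter class: vowels +10, consonants +11.
For battery: b(cons)+11=m, a(vowel)+10=k, t(cons)+11=e, t(cons)+11=e, e(vowel)+10=o, r(cons)+11=c, y(cons)+11=j.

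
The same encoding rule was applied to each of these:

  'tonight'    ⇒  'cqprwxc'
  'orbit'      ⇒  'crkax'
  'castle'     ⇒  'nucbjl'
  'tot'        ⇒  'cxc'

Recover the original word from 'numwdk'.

bundle

The output letters match the input read backwards, each shifted +9: tonight reversed is thginot. Read the word backwards and shift each letter +9.
Undoing it on numwdk: shift back: n−9=e, u−9=l, m−9=d, w−9=n, d−9=u, k−9=b → eldnub; then reverse → bundle.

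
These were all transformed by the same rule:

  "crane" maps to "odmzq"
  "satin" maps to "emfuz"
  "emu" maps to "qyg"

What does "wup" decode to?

kid

It's a constant shift of +12 (ROT12).
Reversing it on wup: w−12=k, u−12=i, p−12=d.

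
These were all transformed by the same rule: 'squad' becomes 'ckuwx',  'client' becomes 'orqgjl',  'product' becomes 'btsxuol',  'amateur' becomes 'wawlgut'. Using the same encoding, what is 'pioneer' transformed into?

bqsjggt

s(18)→c(2) and q(16)→k(10) fit y≡9x+22 (mod 26); the inverse of 9 mod 26 is 3. This is an affine cipher: with a=0,…,z=25, each position x becomes (9x+22) mod 26.
Applying it to pioneer: p(15)→9·15+22≡1=b; i(8)→9·8+22≡16=q; o(14)→9·14+22≡18=s; n(13)→9·13+22≡9=j; e(4)→9·4+22≡6=g; e(4)→9·4+22≡6=g; r(17)→9·17+22≡19=t (all mod 26).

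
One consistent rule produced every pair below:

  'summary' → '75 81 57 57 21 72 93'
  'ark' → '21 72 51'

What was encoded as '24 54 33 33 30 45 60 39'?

s(#19)→75 and u(#21)→81: differences scale by 3, so n = 3·pos + 18. Each letter becomes 3×(its alphabet position, a=1..z=26) + 18.
Undoing it on 24 54 33 33 30 45 60 39: 24→(24−18)÷3=2=b, 54→(54−18)÷3=12=l, 33→(33−18)÷3=5=e, 33→(33−18)÷3=5=e, 30→(30−18)÷3=4=d, 45→(45−18)÷3=9=i, 60→(60−18)÷3=14=n, 39→(39−18)÷3=7=g.

bleeding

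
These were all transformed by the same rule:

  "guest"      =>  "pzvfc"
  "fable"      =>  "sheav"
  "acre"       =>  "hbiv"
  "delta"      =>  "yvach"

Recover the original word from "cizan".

truly

g(6)→p(15) and u(20)→z(25) fit y≡23x+7 (mod 26); the inverse of 23 mod 26 is 17. Treating letters as 0–25, the rule is x ↦ 23x + 7 (mod 26).
Reversing it on cizan: c(2)→17·(2−7)≡19=t; i(8)→17·(8−7)≡17=r; z(25)→17·(25−7)≡20=u; a(0)→17·(0−7)≡11=l; n(13)→17·(13−7)≡24=y (all mod 26).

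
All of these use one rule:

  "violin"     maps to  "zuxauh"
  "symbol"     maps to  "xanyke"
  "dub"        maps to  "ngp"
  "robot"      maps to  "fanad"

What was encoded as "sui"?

The output letters match the input read backwards, each shifted +12: violin reversed is niloiv. Two steps: reverse the string, then apply a Caesar shift of +12.
Decoding sui: shift back: s−12=g, u−12=i, i−12=w → giw; then reverse → wig.

wig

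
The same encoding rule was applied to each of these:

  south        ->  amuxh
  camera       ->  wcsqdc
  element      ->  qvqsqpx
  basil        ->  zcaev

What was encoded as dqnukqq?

refugee

s(18)→a(0) and o(14)→m(12) fit y≡23x+2 (mod 26); the inverse of 23 mod 26 is 17. Each letter's alphabet position (a=0..z=25) is mapped through 23·x+2 mod 26 — an affine cipher.
Reversing it on dqnukqq: d(3)→17·(3−2)≡17=r; q(16)→17·(16−2)≡4=e; n(13)→17·(13−2)≡5=f; u(20)→17·(20−2)≡20=u; k(10)→17·(10−2)≡6=g; q(16)→17·(16−2)≡4=e; q(16)→17·(16−2)≡4=e (all mod 26).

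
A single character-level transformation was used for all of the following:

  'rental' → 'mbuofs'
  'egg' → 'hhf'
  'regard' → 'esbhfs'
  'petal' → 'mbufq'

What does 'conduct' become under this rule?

The output letters match the input read backwards, each shifted +1: rental reversed is latner. The word is reversed, then every letter is shifted forward by 1.
For conduct: reverse → tcudnoc; then shift: t+1=u, c+1=d, u+1=v, d+1=e, n+1=o, o+1=p, c+1=d.

udveopd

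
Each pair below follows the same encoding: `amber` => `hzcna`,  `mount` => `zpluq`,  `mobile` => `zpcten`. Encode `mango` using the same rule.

zhudp

a(0)→h(7) and m(12)→z(25) fit y≡21x+7 (mod 26); the inverse of 21 mod 26 is 5. Treating letters as 0–25, the rule is x ↦ 21x + 7 (mod 26).
For mango: m(12)→21·12+7≡25=z; a(0)→21·0+7≡7=h; n(13)→21·13+7≡20=u; g(6)→21·6+7≡3=d; o(14)→21·14+7≡15=p (all mod 26).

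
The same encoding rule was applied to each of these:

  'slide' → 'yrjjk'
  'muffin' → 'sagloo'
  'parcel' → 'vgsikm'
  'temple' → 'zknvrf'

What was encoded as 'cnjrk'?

while

Shifts by position in slide: pos 0: s→y (+6), pos 1: l→r (+6), pos 2: i→j (+1), pos 3: d→j (+6), pos 4: e→k (+6) — repeating every 3. A repeating key of period 3 is used — shifts +6, +6, +1 over and over.
Reversing it on cnjrk: c−6=w, n−6=h, j−1=i, r−6=l, k−6=e.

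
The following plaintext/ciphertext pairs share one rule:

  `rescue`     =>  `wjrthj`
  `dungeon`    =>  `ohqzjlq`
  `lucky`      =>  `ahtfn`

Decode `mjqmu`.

tenth

r(17)→w(22) and e(4)→j(9) fit y≡21x+3 (mod 26); the inverse of 21 mod 26 is 5. Each letter's alphabet position (a=0..z=25) is mapped through 21·x+3 mod 26 — an affine cipher.
Undoing it on mjqmu: m(12)→5·(12−3)≡19=t; j(9)→5·(9−3)≡4=e; q(16)→5·(16−3)≡13=n; m(12)→5·(12−3)≡19=t; u(20)→5·(20−3)≡7=h (all mod 26).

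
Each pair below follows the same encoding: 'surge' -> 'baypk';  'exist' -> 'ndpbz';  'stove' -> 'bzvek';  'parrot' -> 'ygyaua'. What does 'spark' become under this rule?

Shifts by position in surge: pos 0: s→b (+9), pos 1: u→a (+6), pos 2: r→y (+7), pos 3: g→p (+9), pos 4: e→k (+6) — repeating every 3. The shifts repeat in a cycle of length 3: positions 0,1,… shift by +9, +6, +7, then the pattern repeats.
For spark: s+9=b, p+6=v, a+7=h, r+9=a, k+6=q.

bvhaq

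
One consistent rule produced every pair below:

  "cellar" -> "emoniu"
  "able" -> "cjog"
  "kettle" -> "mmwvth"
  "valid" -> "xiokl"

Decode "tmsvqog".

Shifts by position in cellar: pos 0: c→e (+2), pos 1: e→m (+8), pos 2: l→o (+3), pos 3: l→n (+2), pos 4: a→i (+8), pos 5: r→u (+3) — repeating every 3. It's a Vigenère-style cipher with numeric key [2,8,3]: position i shifts by key[i mod 3].
Reversing it on tmsvqog: t−2=r, m−8=e, s−3=p, v−2=t, q−8=i, o−3=l, g−2=e.

reptile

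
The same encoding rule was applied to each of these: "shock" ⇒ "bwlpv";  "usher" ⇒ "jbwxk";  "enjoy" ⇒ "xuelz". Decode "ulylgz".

Treating letters as 0–25, the rule is x ↦ 17x + 7 (mod 26).
Undoing it on ulylgz: u(20)→23·(20−7)≡13=n; l(11)→23·(11−7)≡14=o; y(24)→23·(24−7)≡1=b; l(11)→23·(11−7)≡14=o; g(6)→23·(6−7)≡3=d; z(25)→23·(25−7)≡24=y (all mod 26).

nobody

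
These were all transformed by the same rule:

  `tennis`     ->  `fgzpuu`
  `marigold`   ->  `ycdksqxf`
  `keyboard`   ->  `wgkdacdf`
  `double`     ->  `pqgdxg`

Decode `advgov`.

object

Shifts by position in tennis: pos 0: t→f (+12), pos 1: e→g (+2), pos 2: n→z (+12), pos 3: n→p (+2) — repeating every 2. The shifts repeat in a cycle of length 2: positions 0,1,… shift by +12, +2, then the pattern repeats.
Decoding advgov: a−12=o, d−2=b, v−12=j, g−2=e, o−12=c, v−2=t.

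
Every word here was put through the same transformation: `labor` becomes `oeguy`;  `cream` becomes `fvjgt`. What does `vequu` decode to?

salon

In labor: l→o is +3, a→e is +4, b→g is +5, o→u is +6 — the shift increases by 1 each position. Each letter shifts forward by (position + 3), i.e. 3, 4, 5, … — the shift grows by one for each successive letter.
Reversing it on vequu: v−3=s, e−4=a, q−5=l, u−6=o, u−7=n.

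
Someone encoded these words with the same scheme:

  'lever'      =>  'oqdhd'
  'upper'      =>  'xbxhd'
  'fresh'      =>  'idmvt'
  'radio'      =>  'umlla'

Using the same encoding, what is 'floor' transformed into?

ixwrd

Shifts by position in lever: pos 0: l→o (+3), pos 1: e→q (+12), pos 2: v→d (+8), pos 3: e→h (+3), pos 4: r→d (+12) — repeating every 3. A repeating key of period 3 is used — shifts +3, +12, +8 over and over.
For floor: f+3=i, l+12=x, o+8=w, o+3=r, r+12=d.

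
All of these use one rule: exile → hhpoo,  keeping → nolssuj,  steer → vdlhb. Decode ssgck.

pizza

Shifts by position in exile: pos 0: e→h (+3), pos 1: x→h (+10), pos 2: i→p (+7), pos 3: l→o (+3), pos 4: e→o (+10) — repeating every 3. The shifts repeat in a cycle of length 3: positions 0,1,… shift by +3, +10, +7, then the pattern repeats.
Reversing it on ssgck: s−3=p, s−10=i, g−7=z, c−3=z, k−10=a.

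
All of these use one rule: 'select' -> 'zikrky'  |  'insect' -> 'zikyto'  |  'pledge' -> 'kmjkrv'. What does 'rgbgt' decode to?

naval

The output letters match the input read backwards, each shifted +6: select reversed is tceles. Two steps: reverse the string, then apply a Caesar shift of +6.
Undoing it on rgbgt: shift back: r−6=l, g−6=a, b−6=v, g−6=a, t−6=n → lavan; then reverse → naval.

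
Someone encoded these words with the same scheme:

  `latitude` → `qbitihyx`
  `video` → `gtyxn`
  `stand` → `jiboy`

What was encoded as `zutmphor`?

Each letter's alphabet position (a=0..z=25) is mapped through 25·x+1 mod 26 — an affine cipher.
Reversing it on zutmphor: z(25)→25·(25−1)≡2=c; u(20)→25·(20−1)≡7=h; t(19)→25·(19−1)≡8=i; m(12)→25·(12−1)≡15=p; p(15)→25·(15−1)≡12=m; h(7)→25·(7−1)≡20=u; o(14)→25·(14−1)≡13=n; r(17)→25·(17−1)≡10=k (all mod 26).

chipmunk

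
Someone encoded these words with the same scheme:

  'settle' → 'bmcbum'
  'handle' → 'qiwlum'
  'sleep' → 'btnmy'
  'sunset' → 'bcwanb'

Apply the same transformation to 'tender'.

Shifts by position in settle: pos 0: s→b (+9), pos 1: e→m (+8), pos 2: t→c (+9), pos 3: t→b (+8) — repeating every 2. The shifts repeat in a cycle of length 2: positions 0,1,… shift by +9, +8, then the pattern repeats.
Applying it to tender: t+9=c, e+8=m, n+9=w, d+8=l, e+9=n, r+8=z.

cmwlnz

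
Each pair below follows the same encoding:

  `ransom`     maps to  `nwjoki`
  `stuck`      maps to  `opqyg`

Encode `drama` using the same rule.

znwiw

Compare letters: r→n is +22, a→w is +22, n→j is +22 — a constant shift. Every letter moves 22 places later in the alphabet, wrapping around z→a.
For drama: d+22=z, r+22=n, a+22=w, m+22=i, a+22=w.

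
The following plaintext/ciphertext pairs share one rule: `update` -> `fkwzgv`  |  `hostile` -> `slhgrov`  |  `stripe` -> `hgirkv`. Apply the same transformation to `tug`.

Each pair mirrors across the alphabet (u↔f, p↔k, d↔w): positions sum to 25. This is the alphabet-reversal cipher (Atbash): a becomes z, b becomes y, etc.
Applying it to tug: t↔g, u↔f, g↔t.

gft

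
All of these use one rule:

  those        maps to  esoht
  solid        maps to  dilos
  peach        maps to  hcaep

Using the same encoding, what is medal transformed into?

ladem

It's just the letters in reverse order.
On medal: reverse → ladem.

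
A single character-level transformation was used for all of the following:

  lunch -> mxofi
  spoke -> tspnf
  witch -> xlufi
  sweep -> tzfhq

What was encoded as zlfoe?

Shifts by position in lunch: pos 0: l→m (+1), pos 1: u→x (+3), pos 2: n→o (+1), pos 3: c→f (+3) — repeating every 2. The shifts repeat in a cycle of length 2: positions 0,1,… shift by +1, +3, then the pattern repeats.
Decoding zlfoe: z−1=y, l−3=i, f−1=e, o−3=l, e−1=d.

yield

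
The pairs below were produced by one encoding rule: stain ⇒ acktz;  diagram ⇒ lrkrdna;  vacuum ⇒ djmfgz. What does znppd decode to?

refer

In stain: s→a is +8, t→c is +9, a→k is +10, i→t is +11 — the shift increases by 1 each position. The shift increases by 1 at each position, starting from +8: 8, 9, 10, ….
Undoing it on znppd: z−8=r, n−9=e, p−10=f, p−11=e, d−12=r.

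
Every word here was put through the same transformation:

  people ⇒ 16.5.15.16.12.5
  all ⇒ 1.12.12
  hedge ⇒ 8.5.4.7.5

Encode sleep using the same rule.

p is letter #16 and maps to 16: an offset of 0. Each letter is replaced by its alphabet position (a=1, b=2, …, z=26).
Applying it to sleep: s=19→19, l=12→12, e=5→5, e=5→5, p=16→16.

19.12.5.5.16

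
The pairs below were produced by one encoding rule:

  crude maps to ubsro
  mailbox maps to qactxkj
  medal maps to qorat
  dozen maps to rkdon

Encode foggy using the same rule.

This is an affine cipher: with a=0,…,z=25, each position x becomes (23x+0) mod 26.
For foggy: f(5)→23·5+0≡11=l; o(14)→23·14+0≡10=k; g(6)→23·6+0≡8=i; g(6)→23·6+0≡8=i; y(24)→23·24+0≡6=g (all mod 26).

lkiig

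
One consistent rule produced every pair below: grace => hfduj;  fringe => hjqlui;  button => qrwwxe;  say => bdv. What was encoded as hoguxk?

The output letters match the input read backwards, each shifted +3: grace reversed is ecarg. Two steps: reverse the string, then apply a Caesar shift of +3.
Decoding hoguxk: shift back: h−3=e, o−3=l, g−3=d, u−3=r, x−3=u, k−3=h → eldruh; then reverse → hurdle.

hurdle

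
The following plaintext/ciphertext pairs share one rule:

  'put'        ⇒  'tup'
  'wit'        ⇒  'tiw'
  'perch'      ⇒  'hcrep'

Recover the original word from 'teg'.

get

The word is simply reversed.
Decoding teg: then reverse → get.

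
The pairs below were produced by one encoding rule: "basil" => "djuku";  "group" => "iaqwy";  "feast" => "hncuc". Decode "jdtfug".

A repeating key of period 3 is used — shifts +2, +9, +2 over and over.
Reversing it on jdtfug: j−2=h, d−9=u, t−2=r, f−2=d, u−9=l, g−2=e.

hurdle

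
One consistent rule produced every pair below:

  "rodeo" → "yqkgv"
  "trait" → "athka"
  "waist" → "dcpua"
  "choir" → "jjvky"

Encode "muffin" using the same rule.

A repeating key of period 2 is used — shifts +7, +2 over and over.
Applying it to muffin: m+7=t, u+2=w, f+7=m, f+2=h, i+7=p, n+2=p.

twmhpp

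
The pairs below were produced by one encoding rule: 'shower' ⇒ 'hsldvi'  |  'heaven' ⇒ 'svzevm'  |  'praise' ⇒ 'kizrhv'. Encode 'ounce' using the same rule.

Each pair mirrors across the alphabet (s↔h, h↔s, o↔l): positions sum to 25. Each letter is replaced by its mirror in the alphabet: a↔z, b↔y, c↔x, and so on (the Atbash cipher).
For ounce: o↔l, u↔f, n↔m, c↔x, e↔v.

lfmxv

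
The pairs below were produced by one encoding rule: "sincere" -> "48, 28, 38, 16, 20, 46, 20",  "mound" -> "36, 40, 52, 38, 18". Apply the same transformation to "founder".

s(#19)→48 and i(#9)→28: differences scale by 2, so n = 2·pos + 10. With a=1..z=26, the number is 2·pos + 10.
For founder: f=6→22, o=15→40, u=21→52, n=14→38, d=4→18, e=5→20, r=18→46.

22, 40, 52, 38, 18, 20, 46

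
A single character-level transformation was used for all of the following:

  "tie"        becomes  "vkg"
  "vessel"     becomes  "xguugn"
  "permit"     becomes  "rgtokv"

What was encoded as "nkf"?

Each letter is shifted forward by 2 in the alphabet (a Caesar shift of +2).
Decoding nkf: n−2=l, k−2=i, f−2=d.

lid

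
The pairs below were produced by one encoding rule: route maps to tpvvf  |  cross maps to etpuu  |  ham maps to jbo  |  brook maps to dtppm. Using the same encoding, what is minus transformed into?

ojpvu

The shift depends on letter class: consonant r→t is +2, but vowel o→p is +1. The rule splits by letter class: vowels +1, consonants +2.
For minus: m(cons)+2=o, i(vowel)+1=j, n(cons)+2=p, u(vowel)+1=v, s(cons)+2=u.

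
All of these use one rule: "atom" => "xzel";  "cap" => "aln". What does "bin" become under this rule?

ytm

The output letters match the input read backwards, each shifted +11: atom reversed is mota. Read the word backwards and shift each letter +11.
On bin: reverse → nib; then shift: n+11=y, i+11=t, b+11=m.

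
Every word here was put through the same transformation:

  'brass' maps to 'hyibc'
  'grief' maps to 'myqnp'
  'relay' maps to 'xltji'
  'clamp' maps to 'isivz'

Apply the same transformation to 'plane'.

Letter i (0-indexed) is shifted by i+6, so successive shifts are 6, 7, 8, ….
On plane: p+6=v, l+7=s, a+8=i, n+9=w, e+10=o.

vsiwo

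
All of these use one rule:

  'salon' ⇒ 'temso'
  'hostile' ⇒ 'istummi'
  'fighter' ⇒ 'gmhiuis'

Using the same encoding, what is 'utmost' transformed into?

yunstu

The shift depends on letter class: consonant s→t is +1, but vowel a→e is +4. The rule splits by letter class: vowels +4, consonants +1.
For utmost: u(vowel)+4=y, t(cons)+1=u, m(cons)+1=n, o(vowel)+4=s, s(cons)+1=t, t(cons)+1=u.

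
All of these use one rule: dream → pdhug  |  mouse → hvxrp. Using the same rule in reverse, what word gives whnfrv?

The output letters match the input read backwards, each shifted +3: dream reversed is maerd. The word is reversed, then every letter is shifted forward by 3.
Decoding whnfrv: shift back: w−3=t, h−3=e, n−3=k, f−3=c, r−3=o, v−3=s → tekcos; then reverse → socket.

socket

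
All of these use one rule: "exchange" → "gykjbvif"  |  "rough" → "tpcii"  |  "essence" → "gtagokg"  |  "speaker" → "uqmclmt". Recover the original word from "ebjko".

Shifts by position in exchange: pos 0: e→g (+2), pos 1: x→y (+1), pos 2: c→k (+8), pos 3: h→j (+2), pos 4: a→b (+1), pos 5: n→v (+8) — repeating every 3. It's a Vigenère-style cipher with numeric key [2,1,8]: position i shifts by key[i mod 3].
Reversing it on ebjko: e−2=c, b−1=a, j−8=b, k−2=i, o−1=n.

cabin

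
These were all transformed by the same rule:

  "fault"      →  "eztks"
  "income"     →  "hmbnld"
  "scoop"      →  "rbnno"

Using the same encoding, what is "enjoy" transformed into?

dminx

Compare letters: f→e is +25, a→z is +25, u→t is +25 — a constant shift. Each letter is shifted forward by 25 in the alphabet (a Caesar shift of +25).
For enjoy: e+25=d, n+25=m, j+25=i, o+25=n, y+25=x.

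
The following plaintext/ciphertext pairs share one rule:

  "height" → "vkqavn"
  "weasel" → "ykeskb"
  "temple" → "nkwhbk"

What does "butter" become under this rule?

Each letter's alphabet position (a=0..z=25) is mapped through 21·x+4 mod 26 — an affine cipher.
For butter: b(1)→21·1+4≡25=z; u(20)→21·20+4≡8=i; t(19)→21·19+4≡13=n; t(19)→21·19+4≡13=n; e(4)→21·4+4≡10=k; r(17)→21·17+4≡23=x (all mod 26).

zinnkx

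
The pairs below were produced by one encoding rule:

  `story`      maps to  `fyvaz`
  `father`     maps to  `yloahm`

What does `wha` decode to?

tap

The output letters match the input read backwards, each shifted +7: story reversed is yrots. The word is reversed, then every letter is shifted forward by 7.
Undoing it on wha: shift back: w−7=p, h−7=a, a−7=t → pat; then reverse → tap.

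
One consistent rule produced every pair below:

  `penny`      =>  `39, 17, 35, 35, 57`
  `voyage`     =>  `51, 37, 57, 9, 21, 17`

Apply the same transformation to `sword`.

p(#16)→39 and e(#5)→17: differences scale by 2, so n = 2·pos + 7. Each letter becomes 2×(its alphabet position, a=1..z=26) + 7.
Applying it to sword: s=19→45, w=23→53, o=15→37, r=18→43, d=4→15.

45, 53, 37, 43, 15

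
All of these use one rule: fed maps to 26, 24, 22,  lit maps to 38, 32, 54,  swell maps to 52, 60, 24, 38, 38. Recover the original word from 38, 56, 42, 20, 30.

lunch

Each letter becomes 2×(its alphabet position, a=1..z=26) + 14.
Reversing it on 38, 56, 42, 20, 30: 38→(38−14)÷2=12=l, 56→(56−14)÷2=21=u, 42→(42−14)÷2=14=n, 20→(20−14)÷2=3=c, 30→(30−14)÷2=8=h.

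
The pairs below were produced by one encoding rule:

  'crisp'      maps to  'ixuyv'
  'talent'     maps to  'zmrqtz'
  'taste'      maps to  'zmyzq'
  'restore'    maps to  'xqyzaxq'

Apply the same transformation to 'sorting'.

The shift depends on letter class: consonant c→i is +6, but vowel i→u is +12. Two shifts are in play — +12 for a/e/i/o/u, +6 for every other letter.
On sorting: s(cons)+6=y, o(vowel)+12=a, r(cons)+6=x, t(cons)+6=z, i(vowel)+12=u, n(cons)+6=t, g(cons)+6=m.

yaxzutm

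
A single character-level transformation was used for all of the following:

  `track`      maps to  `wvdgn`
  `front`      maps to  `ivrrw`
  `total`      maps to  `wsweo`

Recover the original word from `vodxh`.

Shifts by position in track: pos 0: t→w (+3), pos 1: r→v (+4), pos 2: a→d (+3), pos 3: c→g (+4) — repeating every 2. It's a Vigenère-style cipher with numeric key [3,4]: position i shifts by key[i mod 2].
Undoing it on vodxh: v−3=s, o−4=k, d−3=a, x−4=t, h−3=e.

skate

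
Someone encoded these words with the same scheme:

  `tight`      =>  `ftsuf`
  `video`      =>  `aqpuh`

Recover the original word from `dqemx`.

The output letters match the input read backwards, each shifted +12: tight reversed is thgit. The word is reversed, then every letter is shifted forward by 12.
Undoing it on dqemx: shift back: d−12=r, q−12=e, e−12=s, m−12=a, x−12=l → resal; then reverse → laser.

laser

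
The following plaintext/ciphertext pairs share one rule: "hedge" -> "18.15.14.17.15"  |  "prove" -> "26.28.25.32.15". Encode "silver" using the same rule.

29.19.22.32.15.28

h is letter #8 and maps to 18: an offset of 10. The number is (letter's place in the alphabet, a=1) + 10.
For silver: s=19→29, i=9→19, l=12→22, v=22→32, e=5→15, r=18→28.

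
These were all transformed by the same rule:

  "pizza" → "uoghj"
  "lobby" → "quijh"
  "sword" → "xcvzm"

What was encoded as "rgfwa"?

In pizza: p→u is +5, i→o is +6, z→g is +7, z→h is +8 — the shift increases by 1 each position. Each letter shifts forward by (position + 5), i.e. 5, 6, 7, … — the shift grows by one for each successive letter.
Reversing it on rgfwa: r−5=m, g−6=a, f−7=y, w−8=o, a−9=r.

mayor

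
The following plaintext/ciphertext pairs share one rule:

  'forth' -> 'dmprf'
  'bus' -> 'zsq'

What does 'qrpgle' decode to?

string

Compare letters: f→d is +24, o→m is +24, r→p is +24 — a constant shift. It's a constant shift of +24 (ROT24).
Undoing it on qrpgle: q−24=s, r−24=t, p−24=r, g−24=i, l−24=n, e−24=g.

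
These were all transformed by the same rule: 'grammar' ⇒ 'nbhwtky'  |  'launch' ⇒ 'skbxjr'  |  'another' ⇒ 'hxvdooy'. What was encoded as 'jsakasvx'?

Shifts by position in grammar: pos 0: g→n (+7), pos 1: r→b (+10), pos 2: a→h (+7), pos 3: m→w (+10) — repeating every 2. The shifts repeat in a cycle of length 2: positions 0,1,… shift by +7, +10, then the pattern repeats.
Undoing it on jsakasvx: j−7=c, s−10=i, a−7=t, k−10=a, a−7=t, s−10=i, v−7=o, x−10=n.

citation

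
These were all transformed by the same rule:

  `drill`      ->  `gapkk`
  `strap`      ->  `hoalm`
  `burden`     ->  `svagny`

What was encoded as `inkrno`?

Each letter's alphabet position (a=0..z=25) is mapped through 7·x+11 mod 26 — an affine cipher.
Undoing it on inkrno: i(8)→15·(8−11)≡7=h; n(13)→15·(13−11)≡4=e; k(10)→15·(10−11)≡11=l; r(17)→15·(17−11)≡12=m; n(13)→15·(13−11)≡4=e; o(14)→15·(14−11)≡19=t (all mod 26).

helmet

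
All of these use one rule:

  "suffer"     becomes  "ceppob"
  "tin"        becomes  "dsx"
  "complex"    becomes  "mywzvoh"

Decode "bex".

run

Compare letters: s→c is +10, u→e is +10, f→p is +10 — a constant shift. Every letter moves 10 places later in the alphabet, wrapping around z→a.
Undoing it on bex: b−10=r, e−10=u, x−10=n.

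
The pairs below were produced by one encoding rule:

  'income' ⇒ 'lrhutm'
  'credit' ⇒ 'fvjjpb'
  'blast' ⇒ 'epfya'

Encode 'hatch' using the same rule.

keyio

In income: i→l is +3, n→r is +4, c→h is +5, o→u is +6 — the shift increases by 1 each position. Each letter shifts forward by (position + 3), i.e. 3, 4, 5, … — the shift grows by one for each successive letter.
Applying it to hatch: h+3=k, a+4=e, t+5=y, c+6=i, h+7=o.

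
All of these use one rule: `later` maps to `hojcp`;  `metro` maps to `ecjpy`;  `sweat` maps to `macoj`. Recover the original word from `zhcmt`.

l(11)→h(7) and a(0)→o(14) fit y≡23x+14 (mod 26); the inverse of 23 mod 26 is 17. Each letter's alphabet position (a=0..z=25) is mapped through 23·x+14 mod 26 — an affine cipher.
Decoding zhcmt: z(25)→17·(25−14)≡5=f; h(7)→17·(7−14)≡11=l; c(2)→17·(2−14)≡4=e; m(12)→17·(12−14)≡18=s; t(19)→17·(19−14)≡7=h (all mod 26).

flesh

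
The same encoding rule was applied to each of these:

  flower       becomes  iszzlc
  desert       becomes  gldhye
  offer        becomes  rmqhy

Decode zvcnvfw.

Shifts by position in flower: pos 0: f→i (+3), pos 1: l→s (+7), pos 2: o→z (+11), pos 3: w→z (+3), pos 4: e→l (+7), pos 5: r→c (+11) — repeating every 3. The shifts repeat in a cycle of length 3: positions 0,1,… shift by +3, +7, +11, then the pattern repeats.
Decoding zvcnvfw: z−3=w, v−7=o, c−11=r, n−3=k, v−7=o, f−11=u, w−3=t.

workout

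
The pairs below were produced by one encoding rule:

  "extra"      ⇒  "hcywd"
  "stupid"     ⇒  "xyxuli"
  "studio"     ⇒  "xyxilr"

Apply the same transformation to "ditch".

ilyhm

The shift depends on letter class: consonant x→c is +5, but vowel e→h is +3. Two shifts are in play — +3 for a/e/i/o/u, +5 for every other letter.
On ditch: d(cons)+5=i, i(vowel)+3=l, t(cons)+5=y, c(cons)+5=h, h(cons)+5=m.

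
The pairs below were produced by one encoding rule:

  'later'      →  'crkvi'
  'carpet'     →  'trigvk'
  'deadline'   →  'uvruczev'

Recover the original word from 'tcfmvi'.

Compare letters: l→c is +17, a→r is +17, t→k is +17 — a constant shift. It's a constant shift of +17 (ROT17).
Reversing it on tcfmvi: t−17=c, c−17=l, f−17=o, m−17=v, v−17=e, i−17=r.

clover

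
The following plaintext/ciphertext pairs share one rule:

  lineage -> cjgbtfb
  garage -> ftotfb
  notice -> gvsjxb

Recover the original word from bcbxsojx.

l(11)→c(2) and i(8)→j(9) fit y≡15x+19 (mod 26); the inverse of 15 mod 26 is 7. This is an affine cipher: with a=0,…,z=25, each position x becomes (15x+19) mod 26.
Reversing it on bcbxsojx: b(1)→7·(1−19)≡4=e; c(2)→7·(2−19)≡11=l; b(1)→7·(1−19)≡4=e; x(23)→7·(23−19)≡2=c; s(18)→7·(18−19)≡19=t; o(14)→7·(14−19)≡17=r; j(9)→7·(9−19)≡8=i; x(23)→7·(23−19)≡2=c (all mod 26).

electric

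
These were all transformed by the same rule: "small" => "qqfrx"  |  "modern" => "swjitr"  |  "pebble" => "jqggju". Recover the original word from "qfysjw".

The output letters match the input read backwards, each shifted +5: small reversed is llams. The word is reversed, then every letter is shifted forward by 5.
Decoding qfysjw: shift back: q−5=l, f−5=a, y−5=t, s−5=n, j−5=e, w−5=r → latner; then reverse → rental.

rental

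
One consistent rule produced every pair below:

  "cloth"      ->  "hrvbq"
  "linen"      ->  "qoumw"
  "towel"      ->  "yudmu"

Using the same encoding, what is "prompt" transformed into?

uxvuyd

Each letter shifts forward by (position + 5), i.e. 5, 6, 7, … — the shift grows by one for each successive letter.
On prompt: p+5=u, r+6=x, o+7=v, m+8=u, p+9=y, t+10=d.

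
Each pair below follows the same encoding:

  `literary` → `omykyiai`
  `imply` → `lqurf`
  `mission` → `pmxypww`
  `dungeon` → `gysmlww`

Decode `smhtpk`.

Each letter shifts forward by (position + 3), i.e. 3, 4, 5, … — the shift grows by one for each successive letter.
Decoding smhtpk: s−3=p, m−4=i, h−5=c, t−6=n, p−7=i, k−8=c.

picnic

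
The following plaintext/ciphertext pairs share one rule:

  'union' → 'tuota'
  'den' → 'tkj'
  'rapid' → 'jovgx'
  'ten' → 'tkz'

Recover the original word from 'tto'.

inn

The output letters match the input read backwards, each shifted +6: union reversed is noinu. The word is reversed, then every letter is shifted forward by 6.
Decoding tto: shift back: t−6=n, t−6=n, o−6=i → nni; then reverse → inn.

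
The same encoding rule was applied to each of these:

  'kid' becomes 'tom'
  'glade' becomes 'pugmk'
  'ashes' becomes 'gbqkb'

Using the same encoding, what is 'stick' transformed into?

bcolt

The shift depends on letter class: consonant k→t is +9, but vowel i→o is +6. Two shifts are in play — +6 for a/e/i/o/u, +9 for every other letter.
Applying it to stick: s(cons)+9=b, t(cons)+9=c, i(vowel)+6=o, c(cons)+9=l, k(cons)+9=t.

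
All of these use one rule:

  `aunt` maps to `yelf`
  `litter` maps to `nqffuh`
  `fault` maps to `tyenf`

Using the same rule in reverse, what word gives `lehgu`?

nurse

a(0)→y(24) and u(20)→e(4) fit y≡25x+24 (mod 26); the inverse of 25 mod 26 is 25. Treating letters as 0–25, the rule is x ↦ 25x + 24 (mod 26).
Undoing it on lehgu: l(11)→25·(11−24)≡13=n; e(4)→25·(4−24)≡20=u; h(7)→25·(7−24)≡17=r; g(6)→25·(6−24)≡18=s; u(20)→25·(20−24)≡4=e (all mod 26).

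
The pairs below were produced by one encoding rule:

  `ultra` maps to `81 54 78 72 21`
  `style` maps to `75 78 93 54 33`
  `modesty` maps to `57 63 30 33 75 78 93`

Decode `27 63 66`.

cop

u(#21)→81 and l(#12)→54: differences scale by 3, so n = 3·pos + 18. Each letter becomes 3×(its alphabet position, a=1..z=26) + 18.
Reversing it on 27 63 66: 27→(27−18)÷3=3=c, 63→(63−18)÷3=15=o, 66→(66−18)÷3=16=p.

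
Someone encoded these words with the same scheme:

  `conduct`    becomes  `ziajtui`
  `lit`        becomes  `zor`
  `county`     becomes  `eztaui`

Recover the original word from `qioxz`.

trick

The word is reversed, then every letter is shifted forward by 6.
Reversing it on qioxz: shift back: q−6=k, i−6=c, o−6=i, x−6=r, z−6=t → kcirt; then reverse → trick.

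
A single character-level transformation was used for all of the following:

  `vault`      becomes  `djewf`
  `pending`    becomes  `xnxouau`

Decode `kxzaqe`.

copper

In vault: v→d is +8, a→j is +9, u→e is +10, l→w is +11 — the shift increases by 1 each position. The shift increases by 1 at each position, starting from +8: 8, 9, 10, ….
Reversing it on kxzaqe: k−8=c, x−9=o, z−10=p, a−11=p, q−12=e, e−13=r.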